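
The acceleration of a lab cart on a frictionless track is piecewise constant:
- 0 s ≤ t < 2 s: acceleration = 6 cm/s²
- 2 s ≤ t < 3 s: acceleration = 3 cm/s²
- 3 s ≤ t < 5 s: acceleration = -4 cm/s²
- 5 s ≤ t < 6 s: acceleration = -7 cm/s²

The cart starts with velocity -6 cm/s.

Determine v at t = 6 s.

-6 cm/s

Δv equals the area under the a-t graph; then v = v₀ + Δv.
0–2 s: 6 × 2 = 12 cm/s
2–3 s: 3 × 1 = 3 cm/s
3–5 s: -4 × 2 = -8 cm/s
5–6 s: -7 × 1 = -7 cm/s
Δv = 0 cm/s, so v(6) = -6 + (0) = -6 cm/s.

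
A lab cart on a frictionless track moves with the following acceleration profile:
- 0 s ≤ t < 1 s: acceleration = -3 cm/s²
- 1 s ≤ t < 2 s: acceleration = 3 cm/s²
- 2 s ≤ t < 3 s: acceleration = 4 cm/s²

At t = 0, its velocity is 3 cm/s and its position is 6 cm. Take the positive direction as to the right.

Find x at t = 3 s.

On each constant-a segment, Δv = aΔt and Δx = v₀Δt + ½aΔt²; chain segment to segment.
0–1 s: v starts 3 cm/s; Δx = 3·1 + ½·-3·1² = 1.5 cm; v ends 0 cm/s.
1–2 s: v starts 0 cm/s; Δx = 0·1 + ½·3·1² = 1.5 cm; v ends 3 cm/s.
2–3 s: v starts 3 cm/s; Δx = 3·1 + ½·4·1² = 5 cm; v ends 7 cm/s.
x(3) = 6 + Σ Δx = 14 cm.

14 cm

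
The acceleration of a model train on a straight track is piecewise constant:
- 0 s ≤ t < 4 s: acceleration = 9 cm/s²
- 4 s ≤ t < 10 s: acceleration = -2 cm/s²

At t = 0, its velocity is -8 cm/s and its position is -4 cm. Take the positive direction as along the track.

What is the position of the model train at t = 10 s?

168 cm

On each constant-a segment, Δv = aΔt and Δx = v₀Δt + ½aΔt²; chain segment to segment.
0–4 s: v starts -8 cm/s; Δx = -8·4 + ½·9·4² = 40 cm; v ends 28 cm/s.
4–10 s: v starts 28 cm/s; Δx = 28·6 + ½·-2·6² = 132 cm; v ends 16 cm/s.
x(10) = -4 + Σ Δx = 168 cm.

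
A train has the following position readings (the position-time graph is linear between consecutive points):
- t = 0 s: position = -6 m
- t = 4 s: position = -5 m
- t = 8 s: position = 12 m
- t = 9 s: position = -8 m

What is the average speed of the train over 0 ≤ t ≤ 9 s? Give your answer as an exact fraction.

Average speed = (total path length)/(elapsed time); on a piecewise-linear x-t graph the path length is Σ|Δx|.
0–4 s: |Δx| = |-5 − -6| = 1 m
4–8 s: |Δx| = |12 − -5| = 17 m
8–9 s: |Δx| = |-8 − 12| = 20 m
Total path = 38 m; average speed = 38/9 = 38/9 m/s.

38/9 m/s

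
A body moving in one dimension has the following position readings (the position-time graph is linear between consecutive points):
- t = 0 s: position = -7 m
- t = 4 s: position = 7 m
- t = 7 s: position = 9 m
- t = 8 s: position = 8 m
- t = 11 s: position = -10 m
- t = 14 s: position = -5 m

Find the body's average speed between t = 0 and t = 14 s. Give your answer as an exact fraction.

20/7 m/s

Average speed = (total path length)/(elapsed time); on a piecewise-linear x-t graph the path length is Σ|Δx|.
0–4 s: |Δx| = |7 − -7| = 14 m
4–7 s: |Δx| = |9 − 7| = 2 m
7–8 s: |Δx| = |8 − 9| = 1 m
8–11 s: |Δx| = |-10 − 8| = 18 m
11–14 s: |Δx| = |-5 − -10| = 5 m
Total path = 40 m; average speed = 40/14 = 20/7 m/s.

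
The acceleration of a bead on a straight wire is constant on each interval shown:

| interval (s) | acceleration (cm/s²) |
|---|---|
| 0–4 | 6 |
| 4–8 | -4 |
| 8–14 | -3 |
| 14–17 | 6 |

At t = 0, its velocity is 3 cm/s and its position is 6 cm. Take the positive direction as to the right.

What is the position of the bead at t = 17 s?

On each constant-a segment, Δv = aΔt and Δx = v₀Δt + ½aΔt²; chain segment to segment.
0–4 s: v starts 3 cm/s; Δx = 3·4 + ½·6·4² = 60 cm; v ends 27 cm/s.
4–8 s: v starts 27 cm/s; Δx = 27·4 + ½·-4·4² = 76 cm; v ends 11 cm/s.
8–14 s: v starts 11 cm/s; Δx = 11·6 + ½·-3·6² = 12 cm; v ends -7 cm/s.
14–17 s: v starts -7 cm/s; Δx = -7·3 + ½·6·3² = 6 cm; v ends 11 cm/s.
x(17) = 6 + Σ Δx = 160 cm.

160 cm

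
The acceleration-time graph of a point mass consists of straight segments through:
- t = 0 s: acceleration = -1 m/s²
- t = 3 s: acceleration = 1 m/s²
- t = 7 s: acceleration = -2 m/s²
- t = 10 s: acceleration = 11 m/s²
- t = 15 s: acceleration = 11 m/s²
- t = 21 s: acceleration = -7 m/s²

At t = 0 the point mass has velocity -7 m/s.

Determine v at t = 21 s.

Δv equals the area under the a-t graph; then v = v₀ + Δv.
0–3 s: ½(-1 + 1)(3) = 0 m/s
3–7 s: ½(1 + -2)(4) = -2 m/s
7–10 s: ½(-2 + 11)(3) = 13.5 m/s
10–15 s: 11 × 5 = 55 m/s
15–21 s: ½(11 + -7)(6) = 12 m/s
Δv = 78.5 m/s, so v(21) = -7 + (78.5) = 71.5 m/s.

71.5 m/s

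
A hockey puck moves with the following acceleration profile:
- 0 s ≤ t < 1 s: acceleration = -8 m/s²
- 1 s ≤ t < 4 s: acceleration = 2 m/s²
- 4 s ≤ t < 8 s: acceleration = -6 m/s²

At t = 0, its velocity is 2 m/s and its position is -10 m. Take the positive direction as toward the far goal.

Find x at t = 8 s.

On each constant-a segment, Δv = aΔt and Δx = v₀Δt + ½aΔt²; chain segment to segment.
0–1 s: v starts 2 m/s; Δx = 2·1 + ½·-8·1² = -2 m; v ends -6 m/s.
1–4 s: v starts -6 m/s; Δx = -6·3 + ½·2·3² = -9 m; v ends 0 m/s.
4–8 s: v starts 0 m/s; Δx = 0·4 + ½·-6·4² = -48 m; v ends -24 m/s.
x(8) = -10 + Σ Δx = -69 m.

-69 m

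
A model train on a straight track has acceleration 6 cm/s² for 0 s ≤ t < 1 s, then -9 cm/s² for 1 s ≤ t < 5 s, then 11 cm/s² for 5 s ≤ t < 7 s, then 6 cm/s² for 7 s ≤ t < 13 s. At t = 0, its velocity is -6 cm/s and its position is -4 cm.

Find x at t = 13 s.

-105 cm

On each constant-a segment, Δv = aΔt and Δx = v₀Δt + ½aΔt²; chain segment to segment.
0–1 s: v starts -6 cm/s; Δx = -6·1 + ½·6·1² = -3 cm; v ends 0 cm/s.
1–5 s: v starts 0 cm/s; Δx = 0·4 + ½·-9·4² = -72 cm; v ends -36 cm/s.
5–7 s: v starts -36 cm/s; Δx = -36·2 + ½·11·2² = -50 cm; v ends -14 cm/s.
7–13 s: v starts -14 cm/s; Δx = -14·6 + ½·6·6² = 24 cm; v ends 22 cm/s.
x(13) = -4 + Σ Δx = -105 cm.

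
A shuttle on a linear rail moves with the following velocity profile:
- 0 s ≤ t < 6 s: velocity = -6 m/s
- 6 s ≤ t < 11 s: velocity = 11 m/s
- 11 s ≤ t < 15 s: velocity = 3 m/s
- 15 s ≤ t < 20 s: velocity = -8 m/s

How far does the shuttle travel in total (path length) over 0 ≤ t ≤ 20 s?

143 m

Distance (not displacement) is the total path length: add the absolute areas under v-t.
0–6 s: |-6| × 6 = 36 m
6–11 s: |11| × 5 = 55 m
11–15 s: |3| × 4 = 12 m
15–20 s: |-8| × 5 = 40 m
Total distance = 143 m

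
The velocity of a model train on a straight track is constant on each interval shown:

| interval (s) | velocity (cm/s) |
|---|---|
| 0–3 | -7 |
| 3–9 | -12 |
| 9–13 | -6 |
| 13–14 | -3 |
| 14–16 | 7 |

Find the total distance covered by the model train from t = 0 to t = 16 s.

Distance (not displacement) is the total path length: add the absolute areas under v-t.
0–3 s: |-7| × 3 = 21 cm
3–9 s: |-12| × 6 = 72 cm
9–13 s: |-6| × 4 = 24 cm
13–14 s: |-3| × 1 = 3 cm
14–16 s: |7| × 2 = 14 cm
Total distance = 134 cm

134 cm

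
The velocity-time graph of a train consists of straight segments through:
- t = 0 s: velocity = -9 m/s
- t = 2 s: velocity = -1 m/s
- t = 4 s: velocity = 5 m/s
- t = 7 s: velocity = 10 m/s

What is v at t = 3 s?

2 m/s

On 2–4 s the graph is linear from -1 to 5 m/s: v(3) = -1 + (5 − -1)·(3 − 2)/(4 − 2) = 2 m/s.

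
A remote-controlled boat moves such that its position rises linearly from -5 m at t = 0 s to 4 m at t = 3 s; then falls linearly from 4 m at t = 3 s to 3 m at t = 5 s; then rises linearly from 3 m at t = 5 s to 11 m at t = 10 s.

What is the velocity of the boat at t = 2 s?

3 m/s

Velocity is the slope of the x-t graph on 0–3 s: (4 − -5)/(3 − 0) = 3 m/s.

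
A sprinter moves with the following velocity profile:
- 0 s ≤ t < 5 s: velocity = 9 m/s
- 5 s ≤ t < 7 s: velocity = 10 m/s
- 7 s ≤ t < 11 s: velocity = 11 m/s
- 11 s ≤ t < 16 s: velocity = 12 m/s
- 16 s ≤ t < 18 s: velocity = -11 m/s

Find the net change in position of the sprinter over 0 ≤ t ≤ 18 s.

Net displacement equals the area under the velocity-time graph (areas below the axis count negative).
0–5 s: 9 × 5 = 45 m
5–7 s: 10 × 2 = 20 m
7–11 s: 11 × 4 = 44 m
11–16 s: 12 × 5 = 60 m
16–18 s: -11 × 2 = -22 m
Net displacement = 147 m

147 m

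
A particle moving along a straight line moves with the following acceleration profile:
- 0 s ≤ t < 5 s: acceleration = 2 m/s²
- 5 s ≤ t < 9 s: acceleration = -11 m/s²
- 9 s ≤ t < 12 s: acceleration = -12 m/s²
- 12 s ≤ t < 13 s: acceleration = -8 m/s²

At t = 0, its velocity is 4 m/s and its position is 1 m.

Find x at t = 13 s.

On each constant-a segment, Δv = aΔt and Δx = v₀Δt + ½aΔt²; chain segment to segment.
0–5 s: v starts 4 m/s; Δx = 4·5 + ½·2·5² = 45 m; v ends 14 m/s.
5–9 s: v starts 14 m/s; Δx = 14·4 + ½·-11·4² = -32 m; v ends -30 m/s.
9–12 s: v starts -30 m/s; Δx = -30·3 + ½·-12·3² = -144 m; v ends -66 m/s.
12–13 s: v starts -66 m/s; Δx = -66·1 + ½·-8·1² = -70 m; v ends -74 m/s.
x(13) = 1 + Σ Δx = -200 m.

-200 m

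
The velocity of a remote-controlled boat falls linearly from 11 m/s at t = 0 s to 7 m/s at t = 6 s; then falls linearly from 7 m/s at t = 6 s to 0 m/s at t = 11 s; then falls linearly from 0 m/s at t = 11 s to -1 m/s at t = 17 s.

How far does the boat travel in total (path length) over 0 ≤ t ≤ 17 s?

74.5 m

Distance (not displacement) is the total path length: add the absolute areas under v-t.
0–6 s: |½(11 + 7)(6)| = 54 m
6–11 s: |½(7 + 0)(5)| = 17.5 m
11–17 s: |½(0 + -1)(6)| = 3 m
Total distance = 74.5 m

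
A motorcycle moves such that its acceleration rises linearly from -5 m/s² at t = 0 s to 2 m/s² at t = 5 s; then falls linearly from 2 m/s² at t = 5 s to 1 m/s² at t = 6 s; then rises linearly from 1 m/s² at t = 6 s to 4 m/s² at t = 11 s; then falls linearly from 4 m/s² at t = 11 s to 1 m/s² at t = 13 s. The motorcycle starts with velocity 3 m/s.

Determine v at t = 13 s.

Δv equals the area under the a-t graph; then v = v₀ + Δv.
0–5 s: ½(-5 + 2)(5) = -7.5 m/s
5–6 s: ½(2 + 1)(1) = 1.5 m/s
6–11 s: ½(1 + 4)(5) = 12.5 m/s
11–13 s: ½(4 + 1)(2) = 5 m/s
Δv = 11.5 m/s, so v(13) = 3 + (11.5) = 14.5 m/s.

14.5 m/s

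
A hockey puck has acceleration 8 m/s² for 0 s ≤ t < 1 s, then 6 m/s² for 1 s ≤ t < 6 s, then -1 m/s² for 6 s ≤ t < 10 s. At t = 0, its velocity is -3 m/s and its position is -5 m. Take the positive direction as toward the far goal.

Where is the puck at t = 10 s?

On each constant-a segment, Δv = aΔt and Δx = v₀Δt + ½aΔt²; chain segment to segment.
0–1 s: v starts -3 m/s; Δx = -3·1 + ½·8·1² = 1 m; v ends 5 m/s.
1–6 s: v starts 5 m/s; Δx = 5·5 + ½·6·5² = 100 m; v ends 35 m/s.
6–10 s: v starts 35 m/s; Δx = 35·4 + ½·-1·4² = 132 m; v ends 31 m/s.
x(10) = -5 + Σ Δx = 228 m.

228 m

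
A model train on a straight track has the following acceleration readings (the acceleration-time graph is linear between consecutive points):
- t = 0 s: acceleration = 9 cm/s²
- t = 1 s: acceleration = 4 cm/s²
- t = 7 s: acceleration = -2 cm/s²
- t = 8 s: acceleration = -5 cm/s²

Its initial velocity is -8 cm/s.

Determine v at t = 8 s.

1 cm/s

Δv equals the area under the a-t graph; then v = v₀ + Δv.
0–1 s: ½(9 + 4)(1) = 6.5 cm/s
1–7 s: ½(4 + -2)(6) = 6 cm/s
7–8 s: ½(-2 + -5)(1) = -3.5 cm/s
Δv = 9 cm/s, so v(8) = -8 + (9) = 1 cm/s.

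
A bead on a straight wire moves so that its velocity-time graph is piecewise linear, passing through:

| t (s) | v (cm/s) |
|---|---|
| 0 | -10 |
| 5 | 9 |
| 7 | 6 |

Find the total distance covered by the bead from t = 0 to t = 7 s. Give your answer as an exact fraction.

1475/38 cm

Distance (not displacement) is the total path length: add the absolute areas under v-t.
0–5 s: v = 0 at t = 50/19 s; triangle areas 250/19 + 405/38 = 905/38 cm
5–7 s: |½(9 + 6)(2)| = 15 cm
Total distance = 1475/38 cm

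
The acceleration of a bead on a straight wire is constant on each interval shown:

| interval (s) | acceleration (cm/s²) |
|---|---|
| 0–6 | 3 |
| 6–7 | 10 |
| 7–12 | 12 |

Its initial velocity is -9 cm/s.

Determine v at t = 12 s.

79 cm/s

Δv equals the area under the a-t graph; then v = v₀ + Δv.
0–6 s: 3 × 6 = 18 cm/s
6–7 s: 10 × 1 = 10 cm/s
7–12 s: 12 × 5 = 60 cm/s
Δv = 88 cm/s, so v(12) = -9 + (88) = 79 cm/s.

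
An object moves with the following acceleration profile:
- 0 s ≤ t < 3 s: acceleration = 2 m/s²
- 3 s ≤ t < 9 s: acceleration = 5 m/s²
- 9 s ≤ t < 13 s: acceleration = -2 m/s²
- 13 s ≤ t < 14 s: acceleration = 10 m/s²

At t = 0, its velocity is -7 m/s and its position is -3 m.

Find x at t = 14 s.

On each constant-a segment, Δv = aΔt and Δx = v₀Δt + ½aΔt²; chain segment to segment.
0–3 s: v starts -7 m/s; Δx = -7·3 + ½·2·3² = -12 m; v ends -1 m/s.
3–9 s: v starts -1 m/s; Δx = -1·6 + ½·5·6² = 84 m; v ends 29 m/s.
9–13 s: v starts 29 m/s; Δx = 29·4 + ½·-2·4² = 100 m; v ends 21 m/s.
13–14 s: v starts 21 m/s; Δx = 21·1 + ½·10·1² = 26 m; v ends 31 m/s.
x(14) = -3 + Σ Δx = 195 m.

195 m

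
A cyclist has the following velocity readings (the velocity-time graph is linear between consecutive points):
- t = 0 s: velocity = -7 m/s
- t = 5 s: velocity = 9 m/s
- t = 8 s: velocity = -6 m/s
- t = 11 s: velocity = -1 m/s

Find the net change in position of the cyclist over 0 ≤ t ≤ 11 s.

-1 m

Net displacement equals the area under the velocity-time graph (areas below the axis count negative).
0–5 s: ½(-7 + 9)(5) = 5 m
5–8 s: ½(9 + -6)(3) = 4.5 m
8–11 s: ½(-6 + -1)(3) = -10.5 m
Net displacement = -1 m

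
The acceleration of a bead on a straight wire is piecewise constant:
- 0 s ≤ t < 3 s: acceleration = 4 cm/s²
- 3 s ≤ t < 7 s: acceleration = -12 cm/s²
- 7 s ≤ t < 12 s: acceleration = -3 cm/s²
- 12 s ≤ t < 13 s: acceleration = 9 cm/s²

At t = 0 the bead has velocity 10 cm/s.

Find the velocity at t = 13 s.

-32 cm/s

Δv equals the area under the a-t graph; then v = v₀ + Δv.
0–3 s: 4 × 3 = 12 cm/s
3–7 s: -12 × 4 = -48 cm/s
7–12 s: -3 × 5 = -15 cm/s
12–13 s: 9 × 1 = 9 cm/s
Δv = -42 cm/s, so v(13) = 10 + (-42) = -32 cm/s.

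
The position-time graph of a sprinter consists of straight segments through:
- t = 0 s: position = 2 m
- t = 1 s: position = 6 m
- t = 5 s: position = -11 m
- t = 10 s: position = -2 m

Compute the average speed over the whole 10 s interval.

3 m/s

Average speed = (total path length)/(elapsed time); on a piecewise-linear x-t graph the path length is Σ|Δx|.
0–1 s: |Δx| = |6 − 2| = 4 m
1–5 s: |Δx| = |-11 − 6| = 17 m
5–10 s: |Δx| = |-2 − -11| = 9 m
Total path = 30 m; average speed = 30/10 = 3 m/s.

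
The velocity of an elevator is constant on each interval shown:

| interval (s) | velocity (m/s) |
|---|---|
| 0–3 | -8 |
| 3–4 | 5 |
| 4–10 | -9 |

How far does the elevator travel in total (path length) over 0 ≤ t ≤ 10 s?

Total distance travelled is ∫|v| dt — sum the magnitudes of each area piece.
0–3 s: |-8| × 3 = 24 m
3–4 s: |5| × 1 = 5 m
4–10 s: |-9| × 6 = 54 m
Total distance = 83 m

83 m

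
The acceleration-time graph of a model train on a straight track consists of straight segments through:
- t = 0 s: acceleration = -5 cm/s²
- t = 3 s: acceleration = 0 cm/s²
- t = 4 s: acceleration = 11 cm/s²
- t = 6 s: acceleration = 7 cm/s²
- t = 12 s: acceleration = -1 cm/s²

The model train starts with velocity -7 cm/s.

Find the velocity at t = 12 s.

Δv equals the area under the a-t graph; then v = v₀ + Δv.
0–3 s: ½(-5 + 0)(3) = -7.5 cm/s
3–4 s: ½(0 + 11)(1) = 5.5 cm/s
4–6 s: ½(11 + 7)(2) = 18 cm/s
6–12 s: ½(7 + -1)(6) = 18 cm/s
Δv = 34 cm/s, so v(12) = -7 + (34) = 27 cm/s.

27 cm/s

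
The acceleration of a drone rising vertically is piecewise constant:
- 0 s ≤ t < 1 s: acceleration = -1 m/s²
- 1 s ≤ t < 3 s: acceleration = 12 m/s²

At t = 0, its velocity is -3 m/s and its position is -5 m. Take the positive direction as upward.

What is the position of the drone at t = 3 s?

On each constant-a segment, Δv = aΔt and Δx = v₀Δt + ½aΔt²; chain segment to segment.
0–1 s: v starts -3 m/s; Δx = -3·1 + ½·-1·1² = -3.5 m; v ends -4 m/s.
1–3 s: v starts -4 m/s; Δx = -4·2 + ½·12·2² = 16 m; v ends 20 m/s.
x(3) = -5 + Σ Δx = 7.5 m.

7.5 m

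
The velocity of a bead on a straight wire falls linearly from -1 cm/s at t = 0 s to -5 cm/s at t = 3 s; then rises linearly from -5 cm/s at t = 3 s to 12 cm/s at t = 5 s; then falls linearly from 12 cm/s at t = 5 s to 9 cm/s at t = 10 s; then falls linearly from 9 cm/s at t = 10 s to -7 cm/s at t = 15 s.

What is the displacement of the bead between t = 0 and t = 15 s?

55.5 cm

Displacement is the signed area under the v-t curve.
0–3 s: ½(-1 + -5)(3) = -9 cm
3–5 s: ½(-5 + 12)(2) = 7 cm
5–10 s: ½(12 + 9)(5) = 52.5 cm
10–15 s: ½(9 + -7)(5) = 5 cm
Net displacement = 55.5 cm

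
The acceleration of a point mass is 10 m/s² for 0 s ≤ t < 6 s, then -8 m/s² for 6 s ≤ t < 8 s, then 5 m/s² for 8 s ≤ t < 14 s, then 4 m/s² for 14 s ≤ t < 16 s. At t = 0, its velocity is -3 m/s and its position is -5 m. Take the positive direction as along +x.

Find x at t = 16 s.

On each constant-a segment, Δv = aΔt and Δx = v₀Δt + ½aΔt²; chain segment to segment.
0–6 s: v starts -3 m/s; Δx = -3·6 + ½·10·6² = 162 m; v ends 57 m/s.
6–8 s: v starts 57 m/s; Δx = 57·2 + ½·-8·2² = 98 m; v ends 41 m/s.
8–14 s: v starts 41 m/s; Δx = 41·6 + ½·5·6² = 336 m; v ends 71 m/s.
14–16 s: v starts 71 m/s; Δx = 71·2 + ½·4·2² = 150 m; v ends 79 m/s.
x(16) = -5 + Σ Δx = 741 m.

741 m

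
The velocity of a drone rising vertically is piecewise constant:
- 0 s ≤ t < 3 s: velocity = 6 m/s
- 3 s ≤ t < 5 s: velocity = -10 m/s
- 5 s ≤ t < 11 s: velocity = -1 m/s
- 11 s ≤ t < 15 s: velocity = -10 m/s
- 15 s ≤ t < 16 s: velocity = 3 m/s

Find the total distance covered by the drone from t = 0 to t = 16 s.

87 m

Distance (not displacement) is the total path length: add the absolute areas under v-t.
0–3 s: |6| × 3 = 18 m
3–5 s: |-10| × 2 = 20 m
5–11 s: |-1| × 6 = 6 m
11–15 s: |-10| × 4 = 40 m
15–16 s: |3| × 1 = 3 m
Total distance = 87 m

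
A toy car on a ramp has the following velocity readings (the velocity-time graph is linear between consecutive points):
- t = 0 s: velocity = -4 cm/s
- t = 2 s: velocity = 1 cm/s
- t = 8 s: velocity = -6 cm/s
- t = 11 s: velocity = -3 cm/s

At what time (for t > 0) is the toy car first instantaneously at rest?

t = 1.6 s

v changes sign on 0–2 s (from -4 to 1); the graph is linear there, so v = 0 at t = 0 + (4)·(2 − 0)/(1 − -4) = 1.6 s.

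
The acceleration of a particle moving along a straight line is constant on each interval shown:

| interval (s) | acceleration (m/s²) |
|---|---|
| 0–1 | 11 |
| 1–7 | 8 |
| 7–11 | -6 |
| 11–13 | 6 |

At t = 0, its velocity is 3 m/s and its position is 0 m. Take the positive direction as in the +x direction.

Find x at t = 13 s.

On each constant-a segment, Δv = aΔt and Δx = v₀Δt + ½aΔt²; chain segment to segment.
0–1 s: v starts 3 m/s; Δx = 3·1 + ½·11·1² = 8.5 m; v ends 14 m/s.
1–7 s: v starts 14 m/s; Δx = 14·6 + ½·8·6² = 228 m; v ends 62 m/s.
7–11 s: v starts 62 m/s; Δx = 62·4 + ½·-6·4² = 200 m; v ends 38 m/s.
11–13 s: v starts 38 m/s; Δx = 38·2 + ½·6·2² = 88 m; v ends 50 m/s.
x(13) = 0 + Σ Δx = 524.5 m.

524.5 m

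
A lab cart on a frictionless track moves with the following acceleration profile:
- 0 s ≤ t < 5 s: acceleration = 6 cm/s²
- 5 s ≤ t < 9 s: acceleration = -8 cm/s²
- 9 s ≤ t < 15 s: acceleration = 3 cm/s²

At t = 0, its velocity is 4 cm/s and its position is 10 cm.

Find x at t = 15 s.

On each constant-a segment, Δv = aΔt and Δx = v₀Δt + ½aΔt²; chain segment to segment.
0–5 s: v starts 4 cm/s; Δx = 4·5 + ½·6·5² = 95 cm; v ends 34 cm/s.
5–9 s: v starts 34 cm/s; Δx = 34·4 + ½·-8·4² = 72 cm; v ends 2 cm/s.
9–15 s: v starts 2 cm/s; Δx = 2·6 + ½·3·6² = 66 cm; v ends 20 cm/s.
x(15) = 10 + Σ Δx = 243 cm.

243 cm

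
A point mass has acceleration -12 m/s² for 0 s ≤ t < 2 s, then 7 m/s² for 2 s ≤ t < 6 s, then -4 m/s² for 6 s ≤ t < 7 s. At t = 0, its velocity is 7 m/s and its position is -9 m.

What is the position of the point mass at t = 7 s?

-22 m

On each constant-a segment, Δv = aΔt and Δx = v₀Δt + ½aΔt²; chain segment to segment.
0–2 s: v starts 7 m/s; Δx = 7·2 + ½·-12·2² = -10 m; v ends -17 m/s.
2–6 s: v starts -17 m/s; Δx = -17·4 + ½·7·4² = -12 m; v ends 11 m/s.
6–7 s: v starts 11 m/s; Δx = 11·1 + ½·-4·1² = 9 m; v ends 7 m/s.
x(7) = -9 + Σ Δx = -22 m.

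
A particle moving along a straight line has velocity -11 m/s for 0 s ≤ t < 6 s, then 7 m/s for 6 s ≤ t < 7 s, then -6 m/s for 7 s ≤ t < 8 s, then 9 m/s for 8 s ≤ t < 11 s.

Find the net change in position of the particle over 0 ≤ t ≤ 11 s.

-38 m

Net displacement equals the area under the velocity-time graph (areas below the axis count negative).
0–6 s: -11 × 6 = -66 m
6–7 s: 7 × 1 = 7 m
7–8 s: -6 × 1 = -6 m
8–11 s: 9 × 3 = 27 m
Net displacement = -38 m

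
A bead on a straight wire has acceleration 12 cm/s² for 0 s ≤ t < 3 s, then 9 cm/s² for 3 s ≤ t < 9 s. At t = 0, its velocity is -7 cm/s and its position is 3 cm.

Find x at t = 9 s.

372 cm

On each constant-a segment, Δv = aΔt and Δx = v₀Δt + ½aΔt²; chain segment to segment.
0–3 s: v starts -7 cm/s; Δx = -7·3 + ½·12·3² = 33 cm; v ends 29 cm/s.
3–9 s: v starts 29 cm/s; Δx = 29·6 + ½·9·6² = 336 cm; v ends 83 cm/s.
x(9) = 3 + Σ Δx = 372 cm.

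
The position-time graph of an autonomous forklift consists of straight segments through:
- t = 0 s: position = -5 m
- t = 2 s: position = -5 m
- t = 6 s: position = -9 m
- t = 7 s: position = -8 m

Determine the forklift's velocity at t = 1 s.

Velocity is the slope of the x-t graph on 0–2 s: (-5 − -5)/(2 − 0) = 0 m/s.

0 m/s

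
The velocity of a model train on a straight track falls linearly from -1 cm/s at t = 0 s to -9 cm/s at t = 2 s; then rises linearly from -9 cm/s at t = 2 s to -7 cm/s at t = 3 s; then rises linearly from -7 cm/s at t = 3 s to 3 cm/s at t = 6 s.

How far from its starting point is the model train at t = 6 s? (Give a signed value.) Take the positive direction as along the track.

Net displacement equals the area under the velocity-time graph (areas below the axis count negative).
0–2 s: ½(-1 + -9)(2) = -10 cm
2–3 s: ½(-9 + -7)(1) = -8 cm
3–6 s: ½(-7 + 3)(3) = -6 cm
Net displacement = -24 cm

-24 cm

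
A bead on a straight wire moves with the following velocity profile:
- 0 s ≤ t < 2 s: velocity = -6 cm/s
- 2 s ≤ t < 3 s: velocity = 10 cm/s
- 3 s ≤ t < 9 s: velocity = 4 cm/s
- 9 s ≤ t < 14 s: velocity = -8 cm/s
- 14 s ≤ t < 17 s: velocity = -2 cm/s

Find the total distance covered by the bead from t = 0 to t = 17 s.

92 cm

Distance (not displacement) is the total path length: add the absolute areas under v-t.
0–2 s: |-6| × 2 = 12 cm
2–3 s: |10| × 1 = 10 cm
3–9 s: |4| × 6 = 24 cm
9–14 s: |-8| × 5 = 40 cm
14–17 s: |-2| × 3 = 6 cm
Total distance = 92 cm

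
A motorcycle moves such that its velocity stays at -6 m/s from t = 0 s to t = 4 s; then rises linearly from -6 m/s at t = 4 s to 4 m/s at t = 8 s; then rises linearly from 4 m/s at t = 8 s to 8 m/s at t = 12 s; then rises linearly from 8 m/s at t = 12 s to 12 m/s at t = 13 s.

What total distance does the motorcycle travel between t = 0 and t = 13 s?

68.4 m

Distance (not displacement) is the total path length: add the absolute areas under v-t.
0–4 s: |-6| × 4 = 24 m
4–8 s: v = 0 at t = 6.4 s; triangle areas 7.2 + 3.2 = 10.4 m
8–12 s: |½(4 + 8)(4)| = 24 m
12–13 s: |½(8 + 12)(1)| = 10 m
Total distance = 68.4 m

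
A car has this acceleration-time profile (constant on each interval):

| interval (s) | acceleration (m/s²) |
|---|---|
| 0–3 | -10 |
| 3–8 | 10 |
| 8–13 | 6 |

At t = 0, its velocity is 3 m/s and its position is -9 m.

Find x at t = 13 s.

135 m

On each constant-a segment, Δv = aΔt and Δx = v₀Δt + ½aΔt²; chain segment to segment.
0–3 s: v starts 3 m/s; Δx = 3·3 + ½·-10·3² = -36 m; v ends -27 m/s.
3–8 s: v starts -27 m/s; Δx = -27·5 + ½·10·5² = -10 m; v ends 23 m/s.
8–13 s: v starts 23 m/s; Δx = 23·5 + ½·6·5² = 190 m; v ends 53 m/s.
x(13) = -9 + Σ Δx = 135 m.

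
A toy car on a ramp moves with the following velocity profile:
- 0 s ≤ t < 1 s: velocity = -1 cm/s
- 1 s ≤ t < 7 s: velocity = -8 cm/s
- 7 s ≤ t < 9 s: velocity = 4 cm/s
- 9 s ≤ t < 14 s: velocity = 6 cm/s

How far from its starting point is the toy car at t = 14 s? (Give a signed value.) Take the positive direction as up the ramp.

Net displacement equals the area under the velocity-time graph (areas below the axis count negative).
0–1 s: -1 × 1 = -1 cm
1–7 s: -8 × 6 = -48 cm
7–9 s: 4 × 2 = 8 cm
9–14 s: 6 × 5 = 30 cm
Net displacement = -11 cm

-11 cm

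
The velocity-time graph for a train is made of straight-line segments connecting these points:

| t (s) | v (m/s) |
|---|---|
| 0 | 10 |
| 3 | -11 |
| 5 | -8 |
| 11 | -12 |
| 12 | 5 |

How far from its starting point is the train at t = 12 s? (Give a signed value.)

-84 m

Displacement is the signed area under the v-t curve.
0–3 s: ½(10 + -11)(3) = -1.5 m
3–5 s: ½(-11 + -8)(2) = -19 m
5–11 s: ½(-8 + -12)(6) = -60 m
11–12 s: ½(-12 + 5)(1) = -3.5 m
Net displacement = -84 m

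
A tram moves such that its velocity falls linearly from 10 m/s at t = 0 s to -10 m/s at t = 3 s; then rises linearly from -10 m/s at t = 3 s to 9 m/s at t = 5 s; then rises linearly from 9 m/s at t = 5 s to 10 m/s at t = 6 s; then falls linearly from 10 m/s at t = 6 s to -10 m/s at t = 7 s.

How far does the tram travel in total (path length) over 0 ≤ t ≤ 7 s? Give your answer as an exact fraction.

Distance (not displacement) is the total path length: add the absolute areas under v-t.
0–3 s: v = 0 at t = 1.5 s; triangle areas 7.5 + 7.5 = 15 m
3–5 s: v = 0 at t = 77/19 s; triangle areas 100/19 + 81/19 = 181/19 m
5–6 s: |½(9 + 10)(1)| = 9.5 m
6–7 s: v = 0 at t = 6.5 s; triangle areas 2.5 + 2.5 = 5 m
Total distance = 1483/38 m

1483/38 m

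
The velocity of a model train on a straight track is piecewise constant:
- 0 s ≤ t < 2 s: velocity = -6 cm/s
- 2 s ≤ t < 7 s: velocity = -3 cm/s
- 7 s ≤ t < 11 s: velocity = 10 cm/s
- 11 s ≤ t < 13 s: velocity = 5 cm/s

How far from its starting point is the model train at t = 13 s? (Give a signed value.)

Net displacement equals the area under the velocity-time graph (areas below the axis count negative).
0–2 s: -6 × 2 = -12 cm
2–7 s: -3 × 5 = -15 cm
7–11 s: 10 × 4 = 40 cm
11–13 s: 5 × 2 = 10 cm
Net displacement = 23 cm

23 cm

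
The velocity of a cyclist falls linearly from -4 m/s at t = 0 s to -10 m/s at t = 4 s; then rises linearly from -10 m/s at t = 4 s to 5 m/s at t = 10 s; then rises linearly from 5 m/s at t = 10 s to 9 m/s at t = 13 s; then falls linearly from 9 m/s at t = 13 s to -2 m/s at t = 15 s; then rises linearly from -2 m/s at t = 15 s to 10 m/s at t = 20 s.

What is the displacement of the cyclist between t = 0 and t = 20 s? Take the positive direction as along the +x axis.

5 m

Net displacement equals the area under the velocity-time graph (areas below the axis count negative).
0–4 s: ½(-4 + -10)(4) = -28 m
4–10 s: ½(-10 + 5)(6) = -15 m
10–13 s: ½(5 + 9)(3) = 21 m
13–15 s: ½(9 + -2)(2) = 7 m
15–20 s: ½(-2 + 10)(5) = 20 m
Net displacement = 5 m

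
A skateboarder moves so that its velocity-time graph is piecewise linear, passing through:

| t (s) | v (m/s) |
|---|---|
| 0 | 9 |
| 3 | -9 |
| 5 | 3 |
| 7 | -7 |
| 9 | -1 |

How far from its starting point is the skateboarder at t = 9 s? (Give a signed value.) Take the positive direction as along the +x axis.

-18 m

Displacement is the signed area under the v-t curve.
0–3 s: ½(9 + -9)(3) = 0 m
3–5 s: ½(-9 + 3)(2) = -6 m
5–7 s: ½(3 + -7)(2) = -4 m
7–9 s: ½(-7 + -1)(2) = -8 m
Net displacement = -18 m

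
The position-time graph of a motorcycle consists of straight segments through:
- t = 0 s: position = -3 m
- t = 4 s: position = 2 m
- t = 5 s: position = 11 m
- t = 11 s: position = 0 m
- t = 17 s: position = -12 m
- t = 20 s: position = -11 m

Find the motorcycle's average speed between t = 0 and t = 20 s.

1.9 m/s

Average speed = (total path length)/(elapsed time); on a piecewise-linear x-t graph the path length is Σ|Δx|.
0–4 s: |Δx| = |2 − -3| = 5 m
4–5 s: |Δx| = |11 − 2| = 9 m
5–11 s: |Δx| = |0 − 11| = 11 m
11–17 s: |Δx| = |-12 − 0| = 12 m
17–20 s: |Δx| = |-11 − -12| = 1 m
Total path = 38 m; average speed = 38/20 = 1.9 m/s.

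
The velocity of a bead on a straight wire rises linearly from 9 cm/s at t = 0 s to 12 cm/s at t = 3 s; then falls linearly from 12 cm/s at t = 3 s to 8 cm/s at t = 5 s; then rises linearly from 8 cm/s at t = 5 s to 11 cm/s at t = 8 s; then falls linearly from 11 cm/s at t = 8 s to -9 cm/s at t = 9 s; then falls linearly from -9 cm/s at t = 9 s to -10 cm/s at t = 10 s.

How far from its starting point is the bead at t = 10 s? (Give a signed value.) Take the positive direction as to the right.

Net displacement equals the area under the velocity-time graph (areas below the axis count negative).
0–3 s: ½(9 + 12)(3) = 31.5 cm
3–5 s: ½(12 + 8)(2) = 20 cm
5–8 s: ½(8 + 11)(3) = 28.5 cm
8–9 s: ½(11 + -9)(1) = 1 cm
9–10 s: ½(-9 + -10)(1) = -9.5 cm
Net displacement = 71.5 cm

71.5 cm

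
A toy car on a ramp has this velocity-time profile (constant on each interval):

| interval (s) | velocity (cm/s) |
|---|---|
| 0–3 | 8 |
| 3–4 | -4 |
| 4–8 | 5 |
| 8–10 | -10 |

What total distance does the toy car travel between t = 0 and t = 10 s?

68 cm

Distance (not displacement) is the total path length: add the absolute areas under v-t.
0–3 s: |8| × 3 = 24 cm
3–4 s: |-4| × 1 = 4 cm
4–8 s: |5| × 4 = 20 cm
8–10 s: |-10| × 2 = 20 cm
Total distance = 68 cm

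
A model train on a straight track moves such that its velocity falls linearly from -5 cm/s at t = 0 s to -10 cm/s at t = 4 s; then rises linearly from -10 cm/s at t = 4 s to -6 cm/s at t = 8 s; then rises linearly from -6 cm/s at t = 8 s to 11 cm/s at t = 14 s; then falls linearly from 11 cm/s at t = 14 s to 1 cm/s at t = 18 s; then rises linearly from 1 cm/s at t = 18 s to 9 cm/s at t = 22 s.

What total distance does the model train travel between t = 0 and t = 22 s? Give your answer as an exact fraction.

2273/17 cm

Total distance travelled is ∫|v| dt — sum the magnitudes of each area piece.
0–4 s: |½(-5 + -10)(4)| = 30 cm
4–8 s: |½(-10 + -6)(4)| = 32 cm
8–14 s: v = 0 at t = 172/17 s; triangle areas 108/17 + 363/17 = 471/17 cm
14–18 s: |½(11 + 1)(4)| = 24 cm
18–22 s: |½(1 + 9)(4)| = 20 cm
Total distance = 2273/17 cm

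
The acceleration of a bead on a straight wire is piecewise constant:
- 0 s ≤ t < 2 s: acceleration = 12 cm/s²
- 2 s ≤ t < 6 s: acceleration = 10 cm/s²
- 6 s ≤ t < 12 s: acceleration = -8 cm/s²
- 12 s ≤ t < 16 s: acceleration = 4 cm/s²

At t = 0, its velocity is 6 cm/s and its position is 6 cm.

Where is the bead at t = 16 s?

On each constant-a segment, Δv = aΔt and Δx = v₀Δt + ½aΔt²; chain segment to segment.
0–2 s: v starts 6 cm/s; Δx = 6·2 + ½·12·2² = 36 cm; v ends 30 cm/s.
2–6 s: v starts 30 cm/s; Δx = 30·4 + ½·10·4² = 200 cm; v ends 70 cm/s.
6–12 s: v starts 70 cm/s; Δx = 70·6 + ½·-8·6² = 276 cm; v ends 22 cm/s.
12–16 s: v starts 22 cm/s; Δx = 22·4 + ½·4·4² = 120 cm; v ends 38 cm/s.
x(16) = 6 + Σ Δx = 638 cm.

638 cm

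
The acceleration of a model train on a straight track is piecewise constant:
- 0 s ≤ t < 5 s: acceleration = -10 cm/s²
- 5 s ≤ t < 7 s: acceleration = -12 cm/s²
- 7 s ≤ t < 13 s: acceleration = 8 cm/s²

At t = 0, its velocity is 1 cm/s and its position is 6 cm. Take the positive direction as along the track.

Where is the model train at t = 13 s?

-530 cm

On each constant-a segment, Δv = aΔt and Δx = v₀Δt + ½aΔt²; chain segment to segment.
0–5 s: v starts 1 cm/s; Δx = 1·5 + ½·-10·5² = -120 cm; v ends -49 cm/s.
5–7 s: v starts -49 cm/s; Δx = -49·2 + ½·-12·2² = -122 cm; v ends -73 cm/s.
7–13 s: v starts -73 cm/s; Δx = -73·6 + ½·8·6² = -294 cm; v ends -25 cm/s.
x(13) = 6 + Σ Δx = -530 cm.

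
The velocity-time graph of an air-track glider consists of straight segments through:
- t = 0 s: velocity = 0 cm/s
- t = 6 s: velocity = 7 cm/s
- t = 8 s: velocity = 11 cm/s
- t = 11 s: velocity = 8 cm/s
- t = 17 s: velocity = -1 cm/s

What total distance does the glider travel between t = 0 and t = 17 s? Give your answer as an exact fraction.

535/6 cm

Distance (not displacement) is the total path length: add the absolute areas under v-t.
0–6 s: |½(0 + 7)(6)| = 21 cm
6–8 s: |½(7 + 11)(2)| = 18 cm
8–11 s: |½(11 + 8)(3)| = 28.5 cm
11–17 s: v = 0 at t = 49/3 s; triangle areas 64/3 + 1/3 = 65/3 cm
Total distance = 535/6 cm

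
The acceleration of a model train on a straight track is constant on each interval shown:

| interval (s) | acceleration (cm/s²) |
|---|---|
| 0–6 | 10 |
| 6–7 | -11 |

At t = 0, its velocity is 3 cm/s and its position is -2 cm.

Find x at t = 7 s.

On each constant-a segment, Δv = aΔt and Δx = v₀Δt + ½aΔt²; chain segment to segment.
0–6 s: v starts 3 cm/s; Δx = 3·6 + ½·10·6² = 198 cm; v ends 63 cm/s.
6–7 s: v starts 63 cm/s; Δx = 63·1 + ½·-11·1² = 57.5 cm; v ends 52 cm/s.
x(7) = -2 + Σ Δx = 253.5 cm.

253.5 cm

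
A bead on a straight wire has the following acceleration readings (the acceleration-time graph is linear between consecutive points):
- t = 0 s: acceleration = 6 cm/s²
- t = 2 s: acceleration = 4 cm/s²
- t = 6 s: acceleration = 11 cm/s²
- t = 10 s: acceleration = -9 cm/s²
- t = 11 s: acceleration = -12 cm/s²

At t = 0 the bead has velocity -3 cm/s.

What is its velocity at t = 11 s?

30.5 cm/s

Δv equals the area under the a-t graph; then v = v₀ + Δv.
0–2 s: ½(6 + 4)(2) = 10 cm/s
2–6 s: ½(4 + 11)(4) = 30 cm/s
6–10 s: ½(11 + -9)(4) = 4 cm/s
10–11 s: ½(-9 + -12)(1) = -10.5 cm/s
Δv = 33.5 cm/s, so v(11) = -3 + (33.5) = 30.5 cm/s.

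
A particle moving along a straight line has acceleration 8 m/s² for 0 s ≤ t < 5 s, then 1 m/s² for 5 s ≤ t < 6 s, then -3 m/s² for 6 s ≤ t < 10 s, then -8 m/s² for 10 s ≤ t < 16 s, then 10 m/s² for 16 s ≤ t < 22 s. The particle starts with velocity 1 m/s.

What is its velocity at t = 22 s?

42 m/s

Δv equals the area under the a-t graph; then v = v₀ + Δv.
0–5 s: 8 × 5 = 40 m/s
5–6 s: 1 × 1 = 1 m/s
6–10 s: -3 × 4 = -12 m/s
10–16 s: -8 × 6 = -48 m/s
16–22 s: 10 × 6 = 60 m/s
Δv = 41 m/s, so v(22) = 1 + (41) = 42 m/s.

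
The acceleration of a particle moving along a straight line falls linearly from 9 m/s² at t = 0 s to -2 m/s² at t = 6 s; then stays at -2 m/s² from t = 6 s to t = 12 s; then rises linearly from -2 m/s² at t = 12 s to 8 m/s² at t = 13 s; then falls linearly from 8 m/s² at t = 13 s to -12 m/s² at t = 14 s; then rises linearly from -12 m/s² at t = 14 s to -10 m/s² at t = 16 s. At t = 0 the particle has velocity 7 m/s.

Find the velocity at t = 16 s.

-5 m/s

Δv equals the area under the a-t graph; then v = v₀ + Δv.
0–6 s: ½(9 + -2)(6) = 21 m/s
6–12 s: -2 × 6 = -12 m/s
12–13 s: ½(-2 + 8)(1) = 3 m/s
13–14 s: ½(8 + -12)(1) = -2 m/s
14–16 s: ½(-12 + -10)(2) = -22 m/s
Δv = -12 m/s, so v(16) = 7 + (-12) = -5 m/s.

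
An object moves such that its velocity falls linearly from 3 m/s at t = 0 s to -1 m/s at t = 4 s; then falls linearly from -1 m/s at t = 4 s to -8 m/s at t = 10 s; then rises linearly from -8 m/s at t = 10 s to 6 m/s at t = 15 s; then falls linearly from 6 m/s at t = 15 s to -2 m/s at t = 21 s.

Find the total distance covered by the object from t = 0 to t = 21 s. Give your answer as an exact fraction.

Distance (not displacement) is the total path length: add the absolute areas under v-t.
0–4 s: v = 0 at t = 3 s; triangle areas 4.5 + 0.5 = 5 m
4–10 s: |½(-1 + -8)(6)| = 27 m
10–15 s: v = 0 at t = 90/7 s; triangle areas 80/7 + 45/7 = 125/7 m
15–21 s: v = 0 at t = 19.5 s; triangle areas 13.5 + 1.5 = 15 m
Total distance = 454/7 m

454/7 m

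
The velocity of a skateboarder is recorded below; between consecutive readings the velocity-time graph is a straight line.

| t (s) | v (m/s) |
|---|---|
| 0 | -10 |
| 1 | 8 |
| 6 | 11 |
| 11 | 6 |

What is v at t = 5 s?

10.4 m/s

On 1–6 s the graph is linear from 8 to 11 m/s: v(5) = 8 + (11 − 8)·(5 − 1)/(6 − 1) = 10.4 m/s.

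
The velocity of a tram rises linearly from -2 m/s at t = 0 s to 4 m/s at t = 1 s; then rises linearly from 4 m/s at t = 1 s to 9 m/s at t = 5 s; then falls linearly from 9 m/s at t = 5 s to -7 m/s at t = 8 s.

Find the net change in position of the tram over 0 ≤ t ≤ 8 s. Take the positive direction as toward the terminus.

Displacement is the signed area under the v-t curve.
0–1 s: ½(-2 + 4)(1) = 1 m
1–5 s: ½(4 + 9)(4) = 26 m
5–8 s: ½(9 + -7)(3) = 3 m
Net displacement = 30 m

30 m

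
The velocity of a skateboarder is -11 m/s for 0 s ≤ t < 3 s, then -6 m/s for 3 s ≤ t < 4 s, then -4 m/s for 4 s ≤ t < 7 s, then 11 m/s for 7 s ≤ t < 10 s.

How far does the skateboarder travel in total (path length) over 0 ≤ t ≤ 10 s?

Distance (not displacement) is the total path length: add the absolute areas under v-t.
0–3 s: |-11| × 3 = 33 m
3–4 s: |-6| × 1 = 6 m
4–7 s: |-4| × 3 = 12 m
7–10 s: |11| × 3 = 33 m
Total distance = 84 m

84 m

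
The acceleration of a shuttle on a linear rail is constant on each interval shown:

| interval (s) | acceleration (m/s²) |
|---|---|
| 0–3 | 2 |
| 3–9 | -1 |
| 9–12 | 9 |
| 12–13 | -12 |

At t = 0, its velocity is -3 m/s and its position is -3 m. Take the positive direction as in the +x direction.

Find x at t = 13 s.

On each constant-a segment, Δv = aΔt and Δx = v₀Δt + ½aΔt²; chain segment to segment.
0–3 s: v starts -3 m/s; Δx = -3·3 + ½·2·3² = 0 m; v ends 3 m/s.
3–9 s: v starts 3 m/s; Δx = 3·6 + ½·-1·6² = 0 m; v ends -3 m/s.
9–12 s: v starts -3 m/s; Δx = -3·3 + ½·9·3² = 31.5 m; v ends 24 m/s.
12–13 s: v starts 24 m/s; Δx = 24·1 + ½·-12·1² = 18 m; v ends 12 m/s.
x(13) = -3 + Σ Δx = 46.5 m.

46.5 m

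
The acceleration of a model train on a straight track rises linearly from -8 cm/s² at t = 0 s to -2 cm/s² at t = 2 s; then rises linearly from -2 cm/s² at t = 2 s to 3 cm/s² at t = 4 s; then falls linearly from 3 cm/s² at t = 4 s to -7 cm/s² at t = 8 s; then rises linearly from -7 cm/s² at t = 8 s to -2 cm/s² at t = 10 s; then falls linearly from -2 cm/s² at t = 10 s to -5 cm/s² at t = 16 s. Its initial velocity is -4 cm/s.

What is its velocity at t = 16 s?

Δv equals the area under the a-t graph; then v = v₀ + Δv.
0–2 s: ½(-8 + -2)(2) = -10 cm/s
2–4 s: ½(-2 + 3)(2) = 1 cm/s
4–8 s: ½(3 + -7)(4) = -8 cm/s
8–10 s: ½(-7 + -2)(2) = -9 cm/s
10–16 s: ½(-2 + -5)(6) = -21 cm/s
Δv = -47 cm/s, so v(16) = -4 + (-47) = -51 cm/s.

-51 cm/s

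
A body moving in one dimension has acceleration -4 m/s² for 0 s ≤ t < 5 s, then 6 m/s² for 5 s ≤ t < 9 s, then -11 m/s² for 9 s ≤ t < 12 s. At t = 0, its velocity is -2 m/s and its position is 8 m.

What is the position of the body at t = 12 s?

On each constant-a segment, Δv = aΔt and Δx = v₀Δt + ½aΔt²; chain segment to segment.
0–5 s: v starts -2 m/s; Δx = -2·5 + ½·-4·5² = -60 m; v ends -22 m/s.
5–9 s: v starts -22 m/s; Δx = -22·4 + ½·6·4² = -40 m; v ends 2 m/s.
9–12 s: v starts 2 m/s; Δx = 2·3 + ½·-11·3² = -43.5 m; v ends -31 m/s.
x(12) = 8 + Σ Δx = -135.5 m.

-135.5 m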